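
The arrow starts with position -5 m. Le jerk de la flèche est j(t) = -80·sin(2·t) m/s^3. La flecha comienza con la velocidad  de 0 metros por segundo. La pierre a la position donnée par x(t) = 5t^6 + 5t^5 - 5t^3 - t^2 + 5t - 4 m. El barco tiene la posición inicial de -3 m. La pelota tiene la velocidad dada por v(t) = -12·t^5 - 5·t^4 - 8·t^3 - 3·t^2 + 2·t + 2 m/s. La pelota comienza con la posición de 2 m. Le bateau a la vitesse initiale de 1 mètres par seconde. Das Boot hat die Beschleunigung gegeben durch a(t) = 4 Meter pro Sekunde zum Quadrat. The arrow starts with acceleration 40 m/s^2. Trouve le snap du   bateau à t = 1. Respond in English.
Starting from acceleration a(t) = 4, we take 2 derivatives. Taking d/dt of a(t), we find j(t) = 0. Differentiating jerk, we get snap: s(t) = 0. We have snap s(t) = 0. Substituting t = 1: s(1) = 0.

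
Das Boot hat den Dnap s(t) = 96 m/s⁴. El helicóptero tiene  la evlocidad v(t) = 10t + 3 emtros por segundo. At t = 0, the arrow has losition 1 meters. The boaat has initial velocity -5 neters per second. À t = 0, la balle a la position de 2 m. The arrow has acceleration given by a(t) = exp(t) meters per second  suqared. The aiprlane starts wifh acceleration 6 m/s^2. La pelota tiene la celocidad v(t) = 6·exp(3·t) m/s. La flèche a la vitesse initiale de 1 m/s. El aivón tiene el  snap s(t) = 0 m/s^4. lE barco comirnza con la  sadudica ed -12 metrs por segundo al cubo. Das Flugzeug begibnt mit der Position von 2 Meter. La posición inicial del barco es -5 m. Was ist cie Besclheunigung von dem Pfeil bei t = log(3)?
Mit a(t) = exp(t) und Einsetzen von t = log(3), finden wir a = 3.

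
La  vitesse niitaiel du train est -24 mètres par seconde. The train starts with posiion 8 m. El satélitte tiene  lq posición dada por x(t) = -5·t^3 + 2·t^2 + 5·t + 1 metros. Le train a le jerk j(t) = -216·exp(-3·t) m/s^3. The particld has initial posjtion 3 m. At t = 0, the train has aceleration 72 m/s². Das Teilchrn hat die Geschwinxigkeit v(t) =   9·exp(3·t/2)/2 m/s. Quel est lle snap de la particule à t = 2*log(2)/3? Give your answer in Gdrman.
Um dies zu lösen, müssen wir 3 Ableitungen unserer Gleichung für die Geschwindigkeit v(t) = 9·exp(3·t/2)/2 nehmen. Die Ableitung von der Geschwindigkeit ergibt die Beschleunigung: a(t) = 27·exp(3·t/2)/4. Mit d/dt von a(t) finden wir j(t) = 81·exp(3·t/2)/8. Die Ableitung von dem Ruck ergibt den Snap: s(t) = 243·exp(3·t/2)/16. Mit s(t) = 243·exp(3·t/2)/16 und Einsetzen von t = 2*log(2)/3, finden wir s = 243/8.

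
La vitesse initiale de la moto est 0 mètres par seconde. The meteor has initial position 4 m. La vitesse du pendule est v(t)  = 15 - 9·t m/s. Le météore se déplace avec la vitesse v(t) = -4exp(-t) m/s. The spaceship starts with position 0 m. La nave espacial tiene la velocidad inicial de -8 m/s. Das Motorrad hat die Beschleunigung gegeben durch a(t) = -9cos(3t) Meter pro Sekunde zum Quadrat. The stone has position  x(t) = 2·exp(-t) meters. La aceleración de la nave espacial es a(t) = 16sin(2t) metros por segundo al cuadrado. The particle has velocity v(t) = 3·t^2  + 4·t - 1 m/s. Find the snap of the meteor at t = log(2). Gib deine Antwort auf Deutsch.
Um dies zu lösen, müssen wir 3 Ableitungen unserer Gleichung für die Geschwindigkeit v(t) = -4·exp(-t) nehmen. Mit d/dt von v(t) finden wir a(t) = 4·exp(-t). Durch Ableiten von der Beschleunigung erhalten wir den Ruck: j(t) = -4·exp(-t). Mit d/dt von j(t) finden wir s(t) = 4·exp(-t). Mit s(t) = 4·exp(-t) und Einsetzen von t = log(2), finden wir s = 2.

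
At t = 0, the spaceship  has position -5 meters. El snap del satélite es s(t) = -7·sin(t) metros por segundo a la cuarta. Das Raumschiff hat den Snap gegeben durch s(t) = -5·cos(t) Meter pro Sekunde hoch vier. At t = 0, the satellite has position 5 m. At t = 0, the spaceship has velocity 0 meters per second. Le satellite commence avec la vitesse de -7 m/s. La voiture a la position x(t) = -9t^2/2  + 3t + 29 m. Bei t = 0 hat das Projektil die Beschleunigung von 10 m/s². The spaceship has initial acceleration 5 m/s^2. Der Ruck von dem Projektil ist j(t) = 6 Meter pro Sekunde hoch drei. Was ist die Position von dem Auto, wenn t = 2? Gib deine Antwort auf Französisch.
Nous avons la position x(t) = -9·t^2/2 + 3·t + 29. En substituant t = 2: x(2) = 17.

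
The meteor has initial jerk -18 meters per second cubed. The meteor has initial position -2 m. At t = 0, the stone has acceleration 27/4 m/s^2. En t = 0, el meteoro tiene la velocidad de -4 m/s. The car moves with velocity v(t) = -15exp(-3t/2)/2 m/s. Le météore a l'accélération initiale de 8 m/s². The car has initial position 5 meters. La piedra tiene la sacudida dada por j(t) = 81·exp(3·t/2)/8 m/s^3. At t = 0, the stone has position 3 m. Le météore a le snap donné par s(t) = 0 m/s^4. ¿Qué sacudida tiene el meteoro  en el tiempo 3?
Necesitamos integrar nuestra ecuación del snap s(t) = 0 1 vez. La antiderivada del snap, con j(0) = -18, da la sacudida: j(t) = -18. Usando j(t) = -18 y sustituyendo t = 3, encontramos j = -18.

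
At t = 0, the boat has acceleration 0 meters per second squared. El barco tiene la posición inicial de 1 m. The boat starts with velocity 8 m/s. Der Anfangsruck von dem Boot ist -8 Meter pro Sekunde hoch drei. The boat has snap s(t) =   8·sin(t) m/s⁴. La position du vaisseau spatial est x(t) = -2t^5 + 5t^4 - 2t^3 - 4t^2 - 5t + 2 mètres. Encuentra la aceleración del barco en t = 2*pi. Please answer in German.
Wir müssen das Integral unserer Gleichung für den Snap s(t) = 8·sin(t) 2-mal finden. Die Stammfunktion von dem Snap, mit j(0) = -8, ergibt den Ruck: j(t) = -8·cos(t). Das Integral von dem Ruck, mit a(0) = 0, ergibt die Beschleunigung: a(t) = -8·sin(t). Aus der Gleichung für die Beschleunigung a(t) = -8·sin(t), setzen wir t = 2*pi ein und erhalten a = 0.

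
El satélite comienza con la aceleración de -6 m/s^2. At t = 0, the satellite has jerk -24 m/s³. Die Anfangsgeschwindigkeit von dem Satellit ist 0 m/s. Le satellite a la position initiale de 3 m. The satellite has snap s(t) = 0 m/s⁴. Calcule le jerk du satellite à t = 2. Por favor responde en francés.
Nous devons intégrer notre équation du snap s(t) = 0 1 fois. L'intégrale du snap, avec j(0) = -24, donne le jerk: j(t) = -24. De l'équation du jerk j(t) = -24, nous substituons t = 2 pour obtenir j = -24.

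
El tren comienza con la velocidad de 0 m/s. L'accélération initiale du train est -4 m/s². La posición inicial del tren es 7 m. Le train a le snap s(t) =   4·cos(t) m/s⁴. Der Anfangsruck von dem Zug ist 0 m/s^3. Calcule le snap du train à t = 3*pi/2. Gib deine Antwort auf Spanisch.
Tenemos el snap s(t) = 4·cos(t). Sustituyendo t = 3*pi/2: s(3*pi/2) = 0.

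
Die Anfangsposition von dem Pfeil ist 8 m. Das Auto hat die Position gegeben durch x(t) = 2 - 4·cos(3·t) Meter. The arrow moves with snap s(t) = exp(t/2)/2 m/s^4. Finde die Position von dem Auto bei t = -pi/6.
Aus der Gleichung für die Position x(t) = 2 - 4·cos(3·t), setzen wir t = -pi/6 ein und erhalten x = 2.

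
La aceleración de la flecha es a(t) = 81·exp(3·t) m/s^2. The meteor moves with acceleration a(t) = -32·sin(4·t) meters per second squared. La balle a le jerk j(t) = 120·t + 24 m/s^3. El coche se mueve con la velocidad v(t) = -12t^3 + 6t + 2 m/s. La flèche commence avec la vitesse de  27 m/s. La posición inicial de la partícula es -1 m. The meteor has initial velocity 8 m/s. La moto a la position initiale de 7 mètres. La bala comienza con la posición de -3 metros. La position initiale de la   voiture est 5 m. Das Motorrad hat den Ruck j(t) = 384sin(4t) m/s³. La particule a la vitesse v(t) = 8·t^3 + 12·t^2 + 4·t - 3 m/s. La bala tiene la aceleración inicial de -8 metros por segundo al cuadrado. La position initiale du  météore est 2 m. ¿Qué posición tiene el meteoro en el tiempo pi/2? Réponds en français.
Pour résoudre ceci, nous devons prendre 2 primitives de notre équation de l'accélération a(t) = -32·sin(4·t). L'intégrale de l'accélération, avec v(0) = 8, donne la vitesse: v(t) = 8·cos(4·t). En prenant ∫v(t)dt et en appliquant x(0) = 2, nous trouvons x(t) = 2·sin(4·t) + 2. De l'équation de la position x(t) = 2·sin(4·t) + 2, nous substituons t = pi/2 pour obtenir x = 2.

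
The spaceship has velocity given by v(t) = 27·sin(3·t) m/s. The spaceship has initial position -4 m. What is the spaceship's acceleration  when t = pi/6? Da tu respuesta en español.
Partiendo de la velocidad v(t) = 27·sin(3·t), tomamos 1 derivada. Tomando d/dt de v(t), encontramos a(t) = 81·cos(3·t). Usando a(t) = 81·cos(3·t) y sustituyendo t = pi/6, encontramos a = 0.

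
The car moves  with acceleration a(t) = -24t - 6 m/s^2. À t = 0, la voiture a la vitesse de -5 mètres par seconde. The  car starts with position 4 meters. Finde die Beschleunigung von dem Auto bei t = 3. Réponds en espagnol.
Tenemos la aceleración a(t) = -24·t - 6. Sustituyendo t = 3: a(3) = -78.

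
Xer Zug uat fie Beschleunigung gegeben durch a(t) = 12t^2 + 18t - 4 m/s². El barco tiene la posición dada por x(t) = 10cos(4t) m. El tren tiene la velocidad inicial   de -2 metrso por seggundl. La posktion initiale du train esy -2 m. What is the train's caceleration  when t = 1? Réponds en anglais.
Using a(t) = 12·t^2 + 18·t - 4 and substituting t = 1, we find a = 26.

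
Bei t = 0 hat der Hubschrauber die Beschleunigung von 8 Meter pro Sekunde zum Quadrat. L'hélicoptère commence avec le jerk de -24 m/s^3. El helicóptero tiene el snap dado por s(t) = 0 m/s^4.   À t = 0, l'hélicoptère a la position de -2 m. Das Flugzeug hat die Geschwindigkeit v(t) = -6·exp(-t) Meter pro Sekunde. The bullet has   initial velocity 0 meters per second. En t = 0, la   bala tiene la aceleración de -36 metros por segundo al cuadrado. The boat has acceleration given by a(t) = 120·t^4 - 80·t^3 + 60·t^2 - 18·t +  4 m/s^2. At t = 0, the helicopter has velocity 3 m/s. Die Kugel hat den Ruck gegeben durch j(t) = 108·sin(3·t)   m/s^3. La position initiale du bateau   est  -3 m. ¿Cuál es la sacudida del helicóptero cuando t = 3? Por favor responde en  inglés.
We must find the integral of our snap equation s(t) = 0 1 time. The integral of snap is jerk. Using j(0) = -24, we get j(t) = -24. Using j(t) = -24 and substituting t = 3, we find j = -24.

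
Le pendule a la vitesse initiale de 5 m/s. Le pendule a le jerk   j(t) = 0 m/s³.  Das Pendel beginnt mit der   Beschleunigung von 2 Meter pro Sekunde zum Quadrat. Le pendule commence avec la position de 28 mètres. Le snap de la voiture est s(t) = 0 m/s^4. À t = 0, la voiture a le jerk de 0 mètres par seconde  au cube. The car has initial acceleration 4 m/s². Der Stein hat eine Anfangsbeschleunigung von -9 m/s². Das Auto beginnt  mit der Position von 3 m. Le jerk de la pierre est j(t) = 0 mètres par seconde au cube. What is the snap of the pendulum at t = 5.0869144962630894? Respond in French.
Nous devons dériver notre équation du jerk j(t) = 0 1 fois. En dérivant le jerk, nous obtenons le snap: s(t) = 0. De l'équation du snap s(t) = 0, nous substituons t = 5.0869144962630894 pour obtenir s = 0.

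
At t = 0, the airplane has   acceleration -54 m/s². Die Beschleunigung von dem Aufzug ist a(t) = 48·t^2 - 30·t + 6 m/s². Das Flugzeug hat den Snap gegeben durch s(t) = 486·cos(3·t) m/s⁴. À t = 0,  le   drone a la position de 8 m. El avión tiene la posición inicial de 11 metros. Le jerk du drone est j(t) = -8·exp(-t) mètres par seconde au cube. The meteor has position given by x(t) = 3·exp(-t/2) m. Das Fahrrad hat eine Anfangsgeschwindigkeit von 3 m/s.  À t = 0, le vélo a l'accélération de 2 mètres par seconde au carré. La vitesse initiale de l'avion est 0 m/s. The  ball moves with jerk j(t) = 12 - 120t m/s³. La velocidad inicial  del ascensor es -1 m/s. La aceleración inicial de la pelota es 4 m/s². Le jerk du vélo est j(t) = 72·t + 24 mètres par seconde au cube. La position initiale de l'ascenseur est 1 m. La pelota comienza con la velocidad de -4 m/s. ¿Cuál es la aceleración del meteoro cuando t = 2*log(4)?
Debemos derivar nuestra ecuación de la posición x(t) = 3·exp(-t/2) 2 veces. Tomando d/dt de x(t), encontramos v(t) = -3·exp(-t/2)/2. La derivada de la velocidad da la aceleración: a(t) = 3·exp(-t/2)/4. De la ecuación de la aceleración a(t) = 3·exp(-t/2)/4, sustituimos t = 2*log(4) para obtener a = 3/16.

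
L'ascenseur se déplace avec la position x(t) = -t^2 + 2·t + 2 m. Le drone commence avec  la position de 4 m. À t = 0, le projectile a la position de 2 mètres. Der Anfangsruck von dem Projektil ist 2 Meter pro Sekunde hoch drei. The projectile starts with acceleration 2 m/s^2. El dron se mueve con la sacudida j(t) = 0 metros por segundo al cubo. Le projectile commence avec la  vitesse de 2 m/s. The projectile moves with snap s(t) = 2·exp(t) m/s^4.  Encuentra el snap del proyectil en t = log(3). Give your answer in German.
Mit s(t) = 2·exp(t) und Einsetzen von t = log(3), finden wir s = 6.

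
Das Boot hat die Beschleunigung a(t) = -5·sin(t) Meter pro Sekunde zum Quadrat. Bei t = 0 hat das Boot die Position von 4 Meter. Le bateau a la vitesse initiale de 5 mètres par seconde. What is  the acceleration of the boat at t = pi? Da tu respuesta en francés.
En utilisant a(t) = -5·sin(t) et en substituant t = pi, nous trouvons a = 0.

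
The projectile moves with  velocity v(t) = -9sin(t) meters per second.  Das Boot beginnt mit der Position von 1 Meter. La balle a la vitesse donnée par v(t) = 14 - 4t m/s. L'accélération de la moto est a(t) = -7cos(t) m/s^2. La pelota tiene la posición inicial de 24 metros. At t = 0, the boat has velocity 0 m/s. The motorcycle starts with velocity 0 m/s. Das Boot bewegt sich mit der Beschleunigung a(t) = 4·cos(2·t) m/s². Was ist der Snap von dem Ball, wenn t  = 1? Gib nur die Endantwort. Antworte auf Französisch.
s(1) = 0.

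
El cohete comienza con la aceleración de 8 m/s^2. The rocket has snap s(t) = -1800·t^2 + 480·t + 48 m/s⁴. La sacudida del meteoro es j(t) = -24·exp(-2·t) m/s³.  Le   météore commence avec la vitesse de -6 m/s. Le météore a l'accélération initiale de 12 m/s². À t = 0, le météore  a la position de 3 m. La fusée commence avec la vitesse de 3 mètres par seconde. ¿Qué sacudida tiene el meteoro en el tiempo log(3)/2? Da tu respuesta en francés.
De l'équation du jerk j(t) = -24·exp(-2·t), nous substituons t = log(3)/2 pour obtenir j = -8.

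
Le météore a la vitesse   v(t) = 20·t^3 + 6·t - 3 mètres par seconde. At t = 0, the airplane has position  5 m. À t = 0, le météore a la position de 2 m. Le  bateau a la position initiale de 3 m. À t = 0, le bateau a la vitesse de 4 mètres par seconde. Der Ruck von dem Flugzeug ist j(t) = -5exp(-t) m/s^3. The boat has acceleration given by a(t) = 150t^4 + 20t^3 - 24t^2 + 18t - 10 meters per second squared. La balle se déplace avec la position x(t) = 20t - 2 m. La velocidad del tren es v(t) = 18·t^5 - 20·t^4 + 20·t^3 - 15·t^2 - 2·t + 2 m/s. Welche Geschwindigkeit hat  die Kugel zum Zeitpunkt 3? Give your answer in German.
Um dies zu lösen, müssen wir 1 Ableitung unserer Gleichung für die Position x(t) = 20·t - 2 nehmen. Durch Ableiten von der Position erhalten wir die Geschwindigkeit: v(t) = 20. Mit v(t) = 20 und Einsetzen von t = 3, finden wir v = 20.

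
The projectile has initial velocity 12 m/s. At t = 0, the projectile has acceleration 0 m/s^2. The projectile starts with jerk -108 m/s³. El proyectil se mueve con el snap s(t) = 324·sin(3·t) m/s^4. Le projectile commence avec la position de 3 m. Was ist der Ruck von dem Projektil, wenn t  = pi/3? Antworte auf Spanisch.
Para resolver esto, necesitamos tomar 1 antiderivada de nuestra ecuación del snap s(t) = 324·sin(3·t). Integrando el snap y usando la condición inicial j(0) = -108, obtenemos j(t) = -108·cos(3·t). Tenemos la sacudida j(t) = -108·cos(3·t). Sustituyendo t = pi/3: j(pi/3) = 108.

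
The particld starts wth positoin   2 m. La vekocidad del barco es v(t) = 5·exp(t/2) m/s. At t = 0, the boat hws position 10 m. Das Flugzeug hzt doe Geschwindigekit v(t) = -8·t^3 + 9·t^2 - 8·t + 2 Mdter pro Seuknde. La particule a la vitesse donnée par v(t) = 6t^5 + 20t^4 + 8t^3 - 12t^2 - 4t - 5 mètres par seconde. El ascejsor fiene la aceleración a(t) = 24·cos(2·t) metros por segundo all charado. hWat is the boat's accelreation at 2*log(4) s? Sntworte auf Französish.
Nous devons dériver notre équation de la vitesse v(t) = 5·exp(t/2) 1 fois. La dérivée de la vitesse donne l'accélération: a(t) = 5·exp(t/2)/2. De l'équation de l'accélération a(t) = 5·exp(t/2)/2, nous substituons t = 2*log(4) pour obtenir a = 10.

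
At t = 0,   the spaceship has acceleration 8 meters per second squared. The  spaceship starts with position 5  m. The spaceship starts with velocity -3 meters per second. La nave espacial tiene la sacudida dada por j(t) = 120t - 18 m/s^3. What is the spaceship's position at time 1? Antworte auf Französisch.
Pour résoudre ceci, nous devons prendre 3 intégrales de notre équation du jerk j(t) = 120·t - 18. La primitive du jerk est l'accélération. En utilisant a(0) = 8, nous obtenons a(t) = 60·t^2 - 18·t + 8. La primitive de l'accélération est la vitesse. En utilisant v(0) = -3, nous obtenons v(t) = 20·t^3 - 9·t^2 + 8·t - 3. La primitive de la vitesse, avec x(0) = 5, donne la position: x(t) = 5·t^4 - 3·t^3 + 4·t^2 - 3·t + 5. De l'équation de la position x(t) = 5·t^4 - 3·t^3 + 4·t^2 - 3·t + 5, nous substituons t = 1 pour obtenir x = 8.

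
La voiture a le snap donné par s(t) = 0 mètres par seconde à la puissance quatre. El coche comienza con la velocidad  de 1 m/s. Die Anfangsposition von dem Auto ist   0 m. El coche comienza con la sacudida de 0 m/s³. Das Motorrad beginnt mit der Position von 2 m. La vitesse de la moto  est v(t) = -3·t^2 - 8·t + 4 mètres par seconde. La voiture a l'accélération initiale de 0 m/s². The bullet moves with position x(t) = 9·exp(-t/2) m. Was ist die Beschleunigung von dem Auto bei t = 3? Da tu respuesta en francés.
Nous devons trouver la primitive de notre équation du snap s(t) = 0 2 fois. En prenant ∫s(t)dt et en appliquant j(0) = 0, nous trouvons j(t) = 0. En prenant ∫j(t)dt et en appliquant a(0) = 0, nous trouvons a(t) = 0. De l'équation de l'accélération a(t) = 0, nous substituons t = 3 pour obtenir a = 0.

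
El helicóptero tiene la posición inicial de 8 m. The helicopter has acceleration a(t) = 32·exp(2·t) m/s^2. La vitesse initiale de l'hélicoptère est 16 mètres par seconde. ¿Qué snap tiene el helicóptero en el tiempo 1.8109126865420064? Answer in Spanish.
Debemos derivar nuestra ecuación de la aceleración a(t) = 32·exp(2·t) 2 veces. Derivando la aceleración, obtenemos la sacudida: j(t) = 64·exp(2·t). Derivando la sacudida, obtenemos el snap: s(t) = 128·exp(2·t). Tenemos el snap s(t) = 128·exp(2·t). Sustituyendo t = 1.8109126865420064: s(1.8109126865420064) = 4787.94048708963.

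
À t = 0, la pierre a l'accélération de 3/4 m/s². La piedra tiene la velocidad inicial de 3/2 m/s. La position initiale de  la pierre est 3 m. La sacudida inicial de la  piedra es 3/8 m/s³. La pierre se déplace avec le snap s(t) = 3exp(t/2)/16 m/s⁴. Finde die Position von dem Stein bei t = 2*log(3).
Ausgehend von dem Snap s(t) = 3·exp(t/2)/16, nehmen wir 4 Stammfunktionen. Durch Integration von dem Snap und Verwendung der Anfangsbedingung j(0) = 3/8, erhalten wir j(t) = 3·exp(t/2)/8. Mit ∫j(t)dt und Anwendung von a(0) = 3/4, finden wir a(t) = 3·exp(t/2)/4. Mit ∫a(t)dt und Anwendung von v(0) = 3/2, finden wir v(t) = 3·exp(t/2)/2. Durch Integration von der Geschwindigkeit und Verwendung der Anfangsbedingung x(0) = 3, erhalten wir x(t) = 3·exp(t/2). Wir haben die Position x(t) = 3·exp(t/2). Durch Einsetzen von t = 2*log(3): x(2*log(3)) = 9.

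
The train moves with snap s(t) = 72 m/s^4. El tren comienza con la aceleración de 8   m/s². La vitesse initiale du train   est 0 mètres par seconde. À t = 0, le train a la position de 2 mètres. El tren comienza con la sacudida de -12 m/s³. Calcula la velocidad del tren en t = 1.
Necesitamos integrar nuestra ecuación del snap s(t) = 72 3 veces. La antiderivada del snap, con j(0) = -12, da la sacudida: j(t) = 72·t - 12. La integral de la sacudida, con a(0) = 8, da la aceleración: a(t) = 36·t^2 - 12·t + 8. La antiderivada de la aceleración, con v(0) = 0, da la velocidad: v(t) = 2·t·(6·t^2 - 3·t + 4). Usando v(t) = 2·t·(6·t^2 - 3·t + 4) y sustituyendo t = 1, encontramos v = 14.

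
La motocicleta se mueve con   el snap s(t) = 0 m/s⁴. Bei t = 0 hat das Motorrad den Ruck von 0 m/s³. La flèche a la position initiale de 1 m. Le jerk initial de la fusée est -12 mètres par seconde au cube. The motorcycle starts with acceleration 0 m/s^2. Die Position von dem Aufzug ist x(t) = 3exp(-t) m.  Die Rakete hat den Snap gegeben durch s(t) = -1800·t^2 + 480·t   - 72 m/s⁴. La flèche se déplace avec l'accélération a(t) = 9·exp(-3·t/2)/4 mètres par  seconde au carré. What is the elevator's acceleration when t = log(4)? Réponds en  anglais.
Starting from position x(t) = 3·exp(-t), we take 2 derivatives. Differentiating position, we get velocity: v(t) = -3·exp(-t). Taking d/dt of v(t), we find a(t) = 3·exp(-t). From the given acceleration equation a(t) = 3·exp(-t), we substitute t = log(4) to get a = 3/4.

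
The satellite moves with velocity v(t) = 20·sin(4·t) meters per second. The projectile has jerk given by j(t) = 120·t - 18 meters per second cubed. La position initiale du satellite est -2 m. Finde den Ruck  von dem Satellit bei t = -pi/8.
Ausgehend von der Geschwindigkeit v(t) = 20·sin(4·t), nehmen wir 2 Ableitungen. Die Ableitung von der Geschwindigkeit ergibt die Beschleunigung: a(t) = 80·cos(4·t). Die Ableitung von der Beschleunigung ergibt den Ruck: j(t) = -320·sin(4·t). Aus der Gleichung für den Ruck j(t) = -320·sin(4·t), setzen wir t = -pi/8 ein und erhalten j = 320.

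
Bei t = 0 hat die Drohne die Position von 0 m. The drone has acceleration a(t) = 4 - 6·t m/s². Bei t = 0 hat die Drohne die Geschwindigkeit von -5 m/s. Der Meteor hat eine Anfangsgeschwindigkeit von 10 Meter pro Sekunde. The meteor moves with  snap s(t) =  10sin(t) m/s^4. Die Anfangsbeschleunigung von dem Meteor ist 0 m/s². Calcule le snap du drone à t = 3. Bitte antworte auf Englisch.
To solve this, we need to take 2 derivatives of our acceleration equation a(t) = 4 - 6·t. The derivative of acceleration gives jerk: j(t) = -6. Taking d/dt of j(t), we find s(t) = 0. Using s(t) = 0 and substituting t = 3, we find s = 0.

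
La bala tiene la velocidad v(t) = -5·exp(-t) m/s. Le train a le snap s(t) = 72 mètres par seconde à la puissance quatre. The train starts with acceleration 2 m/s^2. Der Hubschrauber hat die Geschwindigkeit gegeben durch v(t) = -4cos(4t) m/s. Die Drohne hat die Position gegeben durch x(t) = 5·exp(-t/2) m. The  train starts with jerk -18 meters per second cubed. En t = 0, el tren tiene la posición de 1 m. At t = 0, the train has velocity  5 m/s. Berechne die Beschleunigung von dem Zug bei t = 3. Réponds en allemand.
Wir müssen das Integral unserer Gleichung für den Snap s(t) = 72 2-mal finden. Mit ∫s(t)dt und Anwendung von j(0) = -18, finden wir j(t) = 72·t - 18. Mit ∫j(t)dt und Anwendung von a(0) = 2, finden wir a(t) = 36·t^2 - 18·t + 2. Wir haben die Beschleunigung a(t) = 36·t^2 - 18·t + 2. Durch Einsetzen von t = 3: a(3) = 272.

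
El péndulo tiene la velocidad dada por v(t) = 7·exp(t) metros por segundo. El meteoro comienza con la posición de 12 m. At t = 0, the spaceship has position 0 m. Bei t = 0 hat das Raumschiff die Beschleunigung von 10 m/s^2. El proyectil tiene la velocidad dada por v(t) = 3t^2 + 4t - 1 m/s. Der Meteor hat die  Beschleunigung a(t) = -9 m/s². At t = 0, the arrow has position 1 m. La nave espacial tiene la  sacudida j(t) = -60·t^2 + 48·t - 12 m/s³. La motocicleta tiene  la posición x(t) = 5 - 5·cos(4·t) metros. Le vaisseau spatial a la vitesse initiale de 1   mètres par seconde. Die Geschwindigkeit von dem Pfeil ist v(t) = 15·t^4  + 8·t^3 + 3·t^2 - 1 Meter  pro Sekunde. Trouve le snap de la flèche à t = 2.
Pour résoudre ceci, nous devons prendre 3 dérivées de notre équation de la vitesse v(t) = 15·t^4 + 8·t^3 + 3·t^2 - 1. En dérivant la vitesse, nous obtenons l'accélération: a(t) = 60·t^3 + 24·t^2 + 6·t. En prenant d/dt de a(t), nous trouvons j(t) = 180·t^2 + 48·t + 6. En dérivant le jerk, nous obtenons le snap: s(t) = 360·t + 48. En utilisant s(t) = 360·t + 48 et en substituant t = 2, nous trouvons s = 768.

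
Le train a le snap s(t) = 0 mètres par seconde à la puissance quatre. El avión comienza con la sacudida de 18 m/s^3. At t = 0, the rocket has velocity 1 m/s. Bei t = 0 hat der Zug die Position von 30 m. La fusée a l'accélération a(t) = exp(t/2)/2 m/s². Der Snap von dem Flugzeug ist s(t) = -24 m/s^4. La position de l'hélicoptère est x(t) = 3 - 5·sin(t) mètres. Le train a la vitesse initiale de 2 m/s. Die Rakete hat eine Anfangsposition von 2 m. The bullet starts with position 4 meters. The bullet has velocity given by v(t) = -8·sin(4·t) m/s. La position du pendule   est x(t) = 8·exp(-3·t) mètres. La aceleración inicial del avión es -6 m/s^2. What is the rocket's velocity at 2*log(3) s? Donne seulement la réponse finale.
At t = 2*log(3), v = 3.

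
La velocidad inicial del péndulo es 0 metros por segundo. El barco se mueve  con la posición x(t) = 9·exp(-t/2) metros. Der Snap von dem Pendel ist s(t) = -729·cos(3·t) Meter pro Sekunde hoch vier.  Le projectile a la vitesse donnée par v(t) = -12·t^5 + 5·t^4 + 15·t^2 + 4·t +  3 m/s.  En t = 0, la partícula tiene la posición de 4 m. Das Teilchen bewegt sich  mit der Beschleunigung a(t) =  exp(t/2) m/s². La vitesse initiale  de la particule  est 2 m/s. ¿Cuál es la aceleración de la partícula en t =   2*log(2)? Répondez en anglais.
We have acceleration a(t) = exp(t/2). Substituting t = 2*log(2): a(2*log(2)) = 2.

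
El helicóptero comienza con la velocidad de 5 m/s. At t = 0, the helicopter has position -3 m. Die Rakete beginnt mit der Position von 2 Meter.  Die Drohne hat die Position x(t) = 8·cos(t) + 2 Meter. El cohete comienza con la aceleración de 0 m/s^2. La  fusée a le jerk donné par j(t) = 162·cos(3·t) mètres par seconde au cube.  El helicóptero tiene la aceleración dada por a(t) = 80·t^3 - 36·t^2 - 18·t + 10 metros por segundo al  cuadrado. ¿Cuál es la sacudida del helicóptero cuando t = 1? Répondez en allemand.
Wir müssen unsere Gleichung für die Beschleunigung a(t) = 80·t^3 - 36·t^2 - 18·t + 10 1-mal ableiten. Mit d/dt von a(t) finden wir j(t) = 240·t^2 - 72·t - 18. Wir haben den Ruck j(t) = 240·t^2 - 72·t - 18. Durch Einsetzen von t = 1: j(1) = 150.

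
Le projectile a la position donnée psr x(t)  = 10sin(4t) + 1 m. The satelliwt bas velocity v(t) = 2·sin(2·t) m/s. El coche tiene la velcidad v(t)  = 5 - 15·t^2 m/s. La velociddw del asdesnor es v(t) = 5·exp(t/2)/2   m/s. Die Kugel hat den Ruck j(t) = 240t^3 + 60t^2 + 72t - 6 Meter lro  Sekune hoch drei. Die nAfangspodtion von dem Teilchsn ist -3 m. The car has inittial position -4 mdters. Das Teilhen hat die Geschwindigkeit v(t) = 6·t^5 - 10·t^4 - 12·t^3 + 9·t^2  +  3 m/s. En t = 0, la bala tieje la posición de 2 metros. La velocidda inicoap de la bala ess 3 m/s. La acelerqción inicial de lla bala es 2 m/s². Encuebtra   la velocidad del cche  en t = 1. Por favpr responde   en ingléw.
Using v(t) = 5 - 15·t^2 and substituting t = 1, we find v = -10.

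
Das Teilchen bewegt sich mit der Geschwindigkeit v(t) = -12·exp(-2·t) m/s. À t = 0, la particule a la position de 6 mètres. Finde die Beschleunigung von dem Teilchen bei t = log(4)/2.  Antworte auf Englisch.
Starting from velocity v(t) = -12·exp(-2·t), we take 1 derivative. Differentiating velocity, we get acceleration: a(t) = 24·exp(-2·t). We have acceleration a(t) = 24·exp(-2·t). Substituting t = log(4)/2: a(log(4)/2) = 6.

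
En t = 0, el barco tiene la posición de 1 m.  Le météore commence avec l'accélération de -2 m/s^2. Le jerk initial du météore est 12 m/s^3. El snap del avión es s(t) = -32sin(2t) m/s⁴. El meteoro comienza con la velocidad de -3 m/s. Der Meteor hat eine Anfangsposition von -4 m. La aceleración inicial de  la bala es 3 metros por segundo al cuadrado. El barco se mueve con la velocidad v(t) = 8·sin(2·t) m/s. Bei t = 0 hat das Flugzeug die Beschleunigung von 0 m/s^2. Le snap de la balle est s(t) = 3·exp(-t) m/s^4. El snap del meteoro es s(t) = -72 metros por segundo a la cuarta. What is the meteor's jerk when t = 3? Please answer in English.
To find the answer, we compute 1 antiderivative of s(t) = -72. Taking ∫s(t)dt and applying j(0) = 12, we find j(t) = 12 - 72·t. Using j(t) = 12 - 72·t and substituting t = 3, we find j = -204.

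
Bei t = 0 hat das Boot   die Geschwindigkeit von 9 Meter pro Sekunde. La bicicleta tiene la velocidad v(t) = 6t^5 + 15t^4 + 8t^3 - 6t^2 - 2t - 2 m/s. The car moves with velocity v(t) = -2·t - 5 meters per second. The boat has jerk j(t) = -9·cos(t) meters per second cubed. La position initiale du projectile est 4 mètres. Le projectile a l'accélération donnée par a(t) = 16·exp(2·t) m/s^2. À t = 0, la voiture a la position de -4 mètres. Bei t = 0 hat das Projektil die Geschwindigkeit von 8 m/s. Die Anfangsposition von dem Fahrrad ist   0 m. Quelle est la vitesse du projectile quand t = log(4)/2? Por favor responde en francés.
Nous devons intégrer notre équation de l'accélération a(t) = 16·exp(2·t) 1 fois. L'intégrale de l'accélération, avec v(0) = 8, donne la vitesse: v(t) = 8·exp(2·t). De l'équation de la vitesse v(t) = 8·exp(2·t), nous substituons t = log(4)/2 pour obtenir v = 32.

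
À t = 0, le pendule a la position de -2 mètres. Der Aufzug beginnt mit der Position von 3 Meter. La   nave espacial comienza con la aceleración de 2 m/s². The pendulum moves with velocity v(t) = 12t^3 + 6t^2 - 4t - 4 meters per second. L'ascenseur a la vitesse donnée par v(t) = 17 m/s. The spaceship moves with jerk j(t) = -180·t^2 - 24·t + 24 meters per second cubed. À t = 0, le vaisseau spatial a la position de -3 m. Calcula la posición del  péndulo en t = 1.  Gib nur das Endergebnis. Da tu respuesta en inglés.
x(1) = -3.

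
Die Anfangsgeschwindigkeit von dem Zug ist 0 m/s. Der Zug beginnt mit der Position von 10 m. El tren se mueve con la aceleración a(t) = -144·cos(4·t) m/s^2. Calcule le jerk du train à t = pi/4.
Pour résoudre ceci, nous devons prendre 1 dérivée de notre équation de l'accélération a(t) = -144·cos(4·t). La dérivée de l'accélération donne le jerk: j(t) = 576·sin(4·t). De l'équation du jerk j(t) = 576·sin(4·t), nous substituons t = pi/4 pour obtenir j = 0.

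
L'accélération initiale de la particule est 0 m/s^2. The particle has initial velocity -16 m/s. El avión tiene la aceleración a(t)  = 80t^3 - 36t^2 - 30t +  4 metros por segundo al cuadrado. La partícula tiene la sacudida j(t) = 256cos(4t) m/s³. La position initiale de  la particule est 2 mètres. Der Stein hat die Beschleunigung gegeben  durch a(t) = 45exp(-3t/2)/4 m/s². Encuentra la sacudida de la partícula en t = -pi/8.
Tenemos la sacudida j(t) = 256·cos(4·t). Sustituyendo t = -pi/8: j(-pi/8) = 0.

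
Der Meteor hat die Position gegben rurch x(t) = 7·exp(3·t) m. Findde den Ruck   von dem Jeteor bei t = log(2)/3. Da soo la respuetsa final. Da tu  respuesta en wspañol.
j(log(2)/3) = 378.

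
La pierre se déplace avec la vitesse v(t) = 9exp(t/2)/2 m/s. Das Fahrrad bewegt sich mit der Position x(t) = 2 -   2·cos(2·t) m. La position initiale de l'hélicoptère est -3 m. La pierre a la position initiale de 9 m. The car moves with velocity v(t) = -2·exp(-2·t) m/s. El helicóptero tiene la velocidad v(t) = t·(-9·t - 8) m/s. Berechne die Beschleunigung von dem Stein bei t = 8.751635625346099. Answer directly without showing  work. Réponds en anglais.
At t = 8.751635625346099, a = 178.885874322935.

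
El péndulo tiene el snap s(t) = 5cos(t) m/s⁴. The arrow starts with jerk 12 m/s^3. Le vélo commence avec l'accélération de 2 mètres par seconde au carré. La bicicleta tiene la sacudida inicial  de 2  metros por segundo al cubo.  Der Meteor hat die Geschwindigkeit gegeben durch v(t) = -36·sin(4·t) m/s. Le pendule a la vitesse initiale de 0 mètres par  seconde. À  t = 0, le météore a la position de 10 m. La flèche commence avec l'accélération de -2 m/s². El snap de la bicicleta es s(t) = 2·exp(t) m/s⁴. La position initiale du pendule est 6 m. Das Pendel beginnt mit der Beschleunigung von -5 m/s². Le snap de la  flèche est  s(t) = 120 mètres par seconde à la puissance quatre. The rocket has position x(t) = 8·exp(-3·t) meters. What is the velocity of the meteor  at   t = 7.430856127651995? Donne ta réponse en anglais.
From the given velocity equation v(t) = -36·sin(4·t), we substitute t = 7.430856127651995 to get v = 35.7337079560456.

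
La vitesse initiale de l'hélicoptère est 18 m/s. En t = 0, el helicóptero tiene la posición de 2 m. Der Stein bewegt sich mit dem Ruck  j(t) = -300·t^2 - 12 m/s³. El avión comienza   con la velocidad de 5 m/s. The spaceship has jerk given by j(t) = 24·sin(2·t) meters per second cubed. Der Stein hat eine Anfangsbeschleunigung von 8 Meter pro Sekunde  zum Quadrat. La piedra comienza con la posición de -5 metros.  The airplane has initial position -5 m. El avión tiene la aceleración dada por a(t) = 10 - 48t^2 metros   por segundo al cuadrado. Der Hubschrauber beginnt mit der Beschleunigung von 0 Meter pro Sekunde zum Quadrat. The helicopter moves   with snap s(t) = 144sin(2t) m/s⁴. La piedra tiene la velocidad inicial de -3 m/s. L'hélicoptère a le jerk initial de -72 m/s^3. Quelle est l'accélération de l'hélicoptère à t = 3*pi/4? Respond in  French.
Nous devons trouver la primitive de notre équation du snap s(t) = 144·sin(2·t) 2 fois. L'intégrale du snap, avec j(0) = -72, donne le jerk: j(t) = -72·cos(2·t). En prenant ∫j(t)dt et en appliquant a(0) = 0, nous trouvons a(t) = -36·sin(2·t). En utilisant a(t) = -36·sin(2·t) et en substituant t = 3*pi/4, nous trouvons a = 36.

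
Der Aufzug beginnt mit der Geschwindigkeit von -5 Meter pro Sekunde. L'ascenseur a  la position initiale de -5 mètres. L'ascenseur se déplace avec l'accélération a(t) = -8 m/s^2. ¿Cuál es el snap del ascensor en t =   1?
Partiendo de la aceleración a(t) = -8, tomamos 2 derivadas. Derivando la aceleración, obtenemos la sacudida: j(t) = 0. Derivando la sacudida, obtenemos el snap: s(t) = 0. De la ecuación del snap s(t) = 0, sustituimos t = 1 para obtener s = 0.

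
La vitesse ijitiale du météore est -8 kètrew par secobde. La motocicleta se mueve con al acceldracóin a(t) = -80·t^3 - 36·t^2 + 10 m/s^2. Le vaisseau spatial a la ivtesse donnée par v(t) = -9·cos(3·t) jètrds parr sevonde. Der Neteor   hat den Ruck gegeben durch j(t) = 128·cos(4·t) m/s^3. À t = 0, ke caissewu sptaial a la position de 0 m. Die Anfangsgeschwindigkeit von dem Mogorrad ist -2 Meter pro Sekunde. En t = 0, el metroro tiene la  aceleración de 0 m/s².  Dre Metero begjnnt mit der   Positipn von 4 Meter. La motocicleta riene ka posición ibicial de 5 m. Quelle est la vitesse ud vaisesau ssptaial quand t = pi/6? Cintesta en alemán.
Aus der Gleichung für die Geschwindigkeit v(t) = -9·cos(3·t), setzen wir t = pi/6 ein und erhalten v = 0.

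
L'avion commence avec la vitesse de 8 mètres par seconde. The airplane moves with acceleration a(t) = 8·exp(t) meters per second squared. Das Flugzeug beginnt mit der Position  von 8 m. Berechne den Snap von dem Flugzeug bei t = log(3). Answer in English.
Starting from acceleration a(t) = 8·exp(t), we take 2 derivatives. Differentiating acceleration, we get jerk: j(t) = 8·exp(t). Differentiating jerk, we get snap: s(t) = 8·exp(t). We have snap s(t) = 8·exp(t). Substituting t = log(3): s(log(3)) = 24.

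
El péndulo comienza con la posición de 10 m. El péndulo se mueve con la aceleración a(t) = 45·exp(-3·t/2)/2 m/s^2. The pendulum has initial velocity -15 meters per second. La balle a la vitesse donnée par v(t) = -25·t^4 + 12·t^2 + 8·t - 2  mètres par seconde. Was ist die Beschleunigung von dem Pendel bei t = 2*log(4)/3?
Aus der Gleichung für die Beschleunigung a(t) = 45·exp(-3·t/2)/2, setzen wir t = 2*log(4)/3 ein und erhalten a = 45/8.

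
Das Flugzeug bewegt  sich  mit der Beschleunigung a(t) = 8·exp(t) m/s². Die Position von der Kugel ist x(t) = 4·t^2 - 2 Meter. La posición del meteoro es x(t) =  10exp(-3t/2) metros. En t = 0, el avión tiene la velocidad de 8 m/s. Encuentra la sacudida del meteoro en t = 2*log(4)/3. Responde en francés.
Nous devons dériver notre équation de la position x(t) = 10·exp(-3·t/2) 3 fois. La dérivée de la position donne la vitesse: v(t) = -15·exp(-3·t/2). La dérivée de la vitesse donne l'accélération: a(t) = 45·exp(-3·t/2)/2. La dérivée de l'accélération donne le jerk: j(t) = -135·exp(-3·t/2)/4. En utilisant j(t) = -135·exp(-3·t/2)/4 et en substituant t = 2*log(4)/3, nous trouvons j = -135/16.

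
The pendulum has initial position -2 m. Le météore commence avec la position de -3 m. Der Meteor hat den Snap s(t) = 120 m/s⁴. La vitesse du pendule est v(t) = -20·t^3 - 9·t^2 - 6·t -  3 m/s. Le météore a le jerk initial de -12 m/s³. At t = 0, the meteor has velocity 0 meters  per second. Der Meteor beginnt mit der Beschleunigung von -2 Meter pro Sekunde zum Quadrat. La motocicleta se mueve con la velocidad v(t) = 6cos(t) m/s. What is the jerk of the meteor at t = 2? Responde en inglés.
We must find the antiderivative of our snap equation s(t) = 120 1 time. Finding the integral of s(t) and using j(0) = -12: j(t) = 120·t - 12. From the given jerk equation j(t) = 120·t - 12, we substitute t = 2 to get j = 228.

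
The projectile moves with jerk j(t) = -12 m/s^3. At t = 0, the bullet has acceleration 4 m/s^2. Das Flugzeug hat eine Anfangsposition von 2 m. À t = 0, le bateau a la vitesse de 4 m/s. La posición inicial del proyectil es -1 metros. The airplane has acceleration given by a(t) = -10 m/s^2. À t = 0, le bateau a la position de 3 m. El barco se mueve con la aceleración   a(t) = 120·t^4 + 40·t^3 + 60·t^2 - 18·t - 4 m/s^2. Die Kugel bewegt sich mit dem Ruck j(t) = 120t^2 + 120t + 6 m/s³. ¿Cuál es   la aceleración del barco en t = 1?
Tenemos la aceleración a(t) = 120·t^4 + 40·t^3 + 60·t^2 - 18·t - 4. Sustituyendo t = 1: a(1) = 198.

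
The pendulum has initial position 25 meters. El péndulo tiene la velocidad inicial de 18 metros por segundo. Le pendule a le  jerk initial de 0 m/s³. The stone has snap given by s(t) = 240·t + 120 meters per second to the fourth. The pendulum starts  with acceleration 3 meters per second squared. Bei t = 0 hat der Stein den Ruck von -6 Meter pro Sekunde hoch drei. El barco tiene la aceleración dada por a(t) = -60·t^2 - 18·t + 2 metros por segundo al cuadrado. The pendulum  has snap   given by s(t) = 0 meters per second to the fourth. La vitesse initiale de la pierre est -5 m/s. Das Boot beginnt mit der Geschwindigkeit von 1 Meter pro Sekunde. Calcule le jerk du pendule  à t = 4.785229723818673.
Nous devons intégrer notre équation du snap s(t) = 0 1 fois. En intégrant le snap et en utilisant la condition initiale j(0) = 0, nous obtenons j(t) = 0. De l'équation du jerk j(t) = 0, nous substituons t = 4.785229723818673 pour obtenir j = 0.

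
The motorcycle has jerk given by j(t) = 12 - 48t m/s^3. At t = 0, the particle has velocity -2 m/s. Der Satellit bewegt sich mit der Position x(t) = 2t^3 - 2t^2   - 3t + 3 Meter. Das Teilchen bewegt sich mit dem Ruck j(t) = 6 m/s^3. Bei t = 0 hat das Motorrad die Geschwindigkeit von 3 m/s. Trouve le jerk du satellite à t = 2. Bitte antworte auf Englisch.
We must differentiate our position equation x(t) = 2·t^3 - 2·t^2 - 3·t + 3 3 times. Differentiating position, we get velocity: v(t) = 6·t^2 - 4·t - 3. Taking d/dt of v(t), we find a(t) = 12·t - 4. Differentiating acceleration, we get jerk: j(t) = 12. We have jerk j(t) = 12. Substituting t = 2: j(2) = 12.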